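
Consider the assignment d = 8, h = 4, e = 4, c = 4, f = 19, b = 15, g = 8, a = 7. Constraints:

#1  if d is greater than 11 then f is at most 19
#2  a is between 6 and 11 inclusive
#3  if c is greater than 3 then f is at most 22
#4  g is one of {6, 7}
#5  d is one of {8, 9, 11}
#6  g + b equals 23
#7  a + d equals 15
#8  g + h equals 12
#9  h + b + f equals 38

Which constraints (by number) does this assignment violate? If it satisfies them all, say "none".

#1 d = 8, not > 11; antecedent false, conditional vacuously true  ✔
#2 a = 7 lies in [6, 11]  ✔
#3 c = 4 > 3, so we need f ≤ 22; f = 19 ≤ 22  ✔
#4 g = 8 is not in {6, 7}  ✘
#5 d = 8 is in {8, 9, 11}  ✔
#6 g + b = 8 + 15 = 23  ✔
#7 a + d = 7 + 8 = 15  ✔
#8 g + h = 8 + 4 = 12  ✔
#9 h + b + f = 4 + 15 + 19 = 38  ✔

Constraint 4 is violated.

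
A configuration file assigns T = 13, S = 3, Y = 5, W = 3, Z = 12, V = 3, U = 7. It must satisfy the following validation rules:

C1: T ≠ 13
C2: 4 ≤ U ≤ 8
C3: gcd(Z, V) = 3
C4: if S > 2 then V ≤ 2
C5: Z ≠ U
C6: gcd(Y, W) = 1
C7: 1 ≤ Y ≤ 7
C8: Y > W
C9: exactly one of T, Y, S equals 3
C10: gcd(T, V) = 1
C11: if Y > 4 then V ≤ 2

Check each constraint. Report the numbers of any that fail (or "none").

Violated: 1, 4, and 11.

C1: T = 13, but 13 is required to differ — violated.
C2: U = 7 lies in [4, 8] — OK.
C3: gcd(12, 3) = 3 — OK.
C4: S = 3 > 2, so we need V ≤ 2; but V = 3 > 2 — violated.
C5: Z = 12, U = 7; distinct — OK.
C6: gcd(5, 3) = 1 — OK.
C7: Y = 5 lies in [1, 7] — OK.
C8: Y = 5, W = 3; 5 > 3 — OK.
C9: T=13, Y=5, S=3; 1 of them equals 3 — OK.
C10: gcd(13, 3) = 1 — OK.
C11: Y = 5 > 4, so we need V ≤ 2; but V = 3 > 2 — violated.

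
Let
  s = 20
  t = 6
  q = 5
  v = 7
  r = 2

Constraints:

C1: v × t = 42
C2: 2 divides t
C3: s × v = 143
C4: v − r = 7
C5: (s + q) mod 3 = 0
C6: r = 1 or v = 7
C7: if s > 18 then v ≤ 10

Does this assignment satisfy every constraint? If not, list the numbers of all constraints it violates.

Violated: 3, 4, 5.

C1: v × t = 7 × 6 = 42 — satisfied.
C2: 6 / 2 = 3, so 2 divides 6 — satisfied.
C3: s × v = 20 × 7 = 140, not 143 — violated.
C4: v − r = 7 − 2 = 5, not 7 — violated.
C5: s + q = 25; 25 mod 3 = 1, not 0 — violated.
C6: r = 2 ≠ 1, but v = 7 = 7 (second disjunct) — satisfied.
C7: s = 20 > 18, so we need v ≤ 10; v = 7 ≤ 10 — satisfied.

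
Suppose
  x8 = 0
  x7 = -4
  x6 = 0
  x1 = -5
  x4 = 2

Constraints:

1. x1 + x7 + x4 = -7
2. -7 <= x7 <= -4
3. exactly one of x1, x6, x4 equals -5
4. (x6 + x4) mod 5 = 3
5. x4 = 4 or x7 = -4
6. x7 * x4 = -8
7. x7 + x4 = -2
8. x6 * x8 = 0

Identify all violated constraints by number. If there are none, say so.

No — constraint 4 is not satisfied.

1. x1 + x7 + x4 = -5 + (-4) + 2 = -7  OK
2. x7 = -4 lies in [-7, -4]  OK
3. x1=-5, x6=0, x4=2; 1 of them equals -5  OK
4. x6 + x4 = 2; 2 mod 5 = 2, not 3  FAIL
5. x4 = 2 ≠ 4, but x7 = -4 = -4 (second disjunct)  OK
6. x7 * x4 = -4 * 2 = -8  OK
7. x7 + x4 = -4 + 2 = -2  OK
8. x6 * x8 = 0 * 0 = 0  OK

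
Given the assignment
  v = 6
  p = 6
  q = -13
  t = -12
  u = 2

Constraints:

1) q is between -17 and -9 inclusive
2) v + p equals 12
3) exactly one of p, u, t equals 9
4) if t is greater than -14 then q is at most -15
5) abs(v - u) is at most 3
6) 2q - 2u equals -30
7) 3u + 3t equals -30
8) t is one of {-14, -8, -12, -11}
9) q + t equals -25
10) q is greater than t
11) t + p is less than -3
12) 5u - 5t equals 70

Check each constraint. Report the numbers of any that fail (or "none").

1) q = -13 lies in [-17, -9]  ✓
2) v + p = 6 + 6 = 12  ✓
3) p=6, u=2, t=-12; 0 of them equal 9, not exactly one  ✗
4) t = -12 > -14, so we need q ≤ -15; but q = -13 > -15  ✗
5) abs(6 - 2) = 4; 4 > 3, exceeds bound 3  ✗
6) 2q - 2u = 2(-13) - 2(2) = -30  ✓
7) 3u + 3t = 3(2) + 3(-12) = -30  ✓
8) t = -12 is in {-14, -8, -12, -11}  ✓
9) q + t = -13 + (-12) = -25  ✓
10) q = -13, t = -12; -13 ≤ -12 (want >)  ✗
11) t + p = -12 + 6 = -6; -6 < -3  ✓
12) 5u - 5t = 5(2) - 5(-12) = 70  ✓

The assignment fails constraints 3, 4, 5, and 10.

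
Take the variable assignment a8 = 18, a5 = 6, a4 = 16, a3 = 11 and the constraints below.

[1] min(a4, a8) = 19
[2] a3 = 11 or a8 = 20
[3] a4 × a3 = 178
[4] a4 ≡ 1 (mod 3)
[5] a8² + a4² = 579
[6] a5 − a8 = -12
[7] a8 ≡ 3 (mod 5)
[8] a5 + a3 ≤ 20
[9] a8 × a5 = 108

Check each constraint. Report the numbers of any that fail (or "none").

Constraints 1, 3, 5 do not hold.

[1] min(16, 18) = 16, not 19 — violated.
[2] a3 = 11 = 11 (first disjunct) — OK.
[3] a4 × a3 = 16 × 11 = 176, not 178 — violated.
[4] 16 mod 3 = 1 — OK.
[5] a8² + a4² = 18² + 16² = 324 + 256 = 580, not 579 — violated.
[6] a5 − a8 = 6 − 18 = -12 — OK.
[7] 18 mod 5 = 3 — OK.
[8] a5 + a3 = 6 + 11 = 17; 17 ≤ 20 — OK.
[9] a8 × a5 = 18 × 6 = 108 — OK.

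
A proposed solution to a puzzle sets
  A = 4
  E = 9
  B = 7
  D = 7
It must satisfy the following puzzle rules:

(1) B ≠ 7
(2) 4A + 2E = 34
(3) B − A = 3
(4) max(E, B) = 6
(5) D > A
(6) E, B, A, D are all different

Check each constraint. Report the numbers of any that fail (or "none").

The assignment fails constraints 1, 4, and 6.

(1) B = 7, but 7 is required to differ  fails
(2) 4A + 2E = 4(4) + 2(9) = 34  holds
(3) B − A = 7 − 4 = 3  holds
(4) max(9, 7) = 9, not 6  fails
(5) D = 7, A = 4; 7 > 4  holds
(6) B = D = 7, not all different  fails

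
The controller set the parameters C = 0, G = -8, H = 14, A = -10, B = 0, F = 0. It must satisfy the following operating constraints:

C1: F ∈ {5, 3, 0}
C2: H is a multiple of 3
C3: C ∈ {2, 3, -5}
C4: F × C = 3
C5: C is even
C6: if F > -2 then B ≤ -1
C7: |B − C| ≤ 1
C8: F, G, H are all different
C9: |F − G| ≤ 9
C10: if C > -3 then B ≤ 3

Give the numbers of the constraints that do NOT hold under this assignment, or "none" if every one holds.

C1: F = 0 is in {5, 3, 0}  ✔
C2: 14 = 3×4 + 2, so 3 does not divide 14  ✘
C3: C = 0 is not in {2, 3, -5}  ✘
C4: F × C = 0 × 0 = 0, not 3  ✘
C5: C = 0 is even  ✔
C6: F = 0 > -2, so we need B ≤ -1; but B = 0 > -1  ✘
C7: |0 − 0| = 0; 0 ≤ 1  ✔
C8: values 0, -8, 14 are pairwise distinct  ✔
C9: |0 − (-8)| = 8; 8 ≤ 9  ✔
C10: C = 0 > -3, so we need B ≤ 3; B = 0 ≤ 3  ✔

Constraints 2, 3, 4, and 6 do not hold.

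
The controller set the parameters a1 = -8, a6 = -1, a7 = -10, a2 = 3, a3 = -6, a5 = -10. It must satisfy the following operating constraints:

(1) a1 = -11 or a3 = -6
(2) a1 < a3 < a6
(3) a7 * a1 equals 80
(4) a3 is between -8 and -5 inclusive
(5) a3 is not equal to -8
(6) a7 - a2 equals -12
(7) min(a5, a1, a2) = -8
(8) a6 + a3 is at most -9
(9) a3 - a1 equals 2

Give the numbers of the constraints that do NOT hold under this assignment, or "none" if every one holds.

Violated: 6, 7, 8.

(1) a1 = -8 ≠ -11, but a3 = -6 = -6 (second disjunct)  OK
(2) values -8 < -6 < -1  OK
(3) a7 * a1 = -10 * (-8) = 80  OK
(4) a3 = -6 lies in [-8, -5]  OK
(5) a3 = -6, and -6 ≠ -8  OK
(6) a7 - a2 = -10 - 3 = -13, not -12  FAIL
(7) min(-10, -8, 3) = -10, not -8  FAIL
(8) a6 + a3 = -1 + (-6) = -7; -7 > -9, bound -9 not met  FAIL
(9) a3 - a1 = -6 - (-8) = 2  OK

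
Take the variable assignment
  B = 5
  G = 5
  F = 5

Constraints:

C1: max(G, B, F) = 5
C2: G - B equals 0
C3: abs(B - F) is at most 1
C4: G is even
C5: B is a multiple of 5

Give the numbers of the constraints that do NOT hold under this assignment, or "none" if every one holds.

C1: max(5, 5, 5) = 5 — holds.
C2: G - B = 5 - 5 = 0 — holds.
C3: abs(5 - 5) = 0; 0 ≤ 1 — holds.
C4: G = 5 is odd — does not hold.
C5: 5 / 5 = 1, so 5 divides 5 — holds.

No — constraint 4 is not satisfied.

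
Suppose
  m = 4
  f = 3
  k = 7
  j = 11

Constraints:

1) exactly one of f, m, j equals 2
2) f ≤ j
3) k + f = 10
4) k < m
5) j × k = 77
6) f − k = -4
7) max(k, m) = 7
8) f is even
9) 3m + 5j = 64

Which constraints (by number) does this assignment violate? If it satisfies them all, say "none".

1) f=3, m=4, j=11; 0 of them equal 2, not exactly one — fails.
2) f = 3, j = 11; 3 ≤ 11 — holds.
3) k + f = 7 + 3 = 10 — holds.
4) k = 7, m = 4; 7 ≥ 4 (want <) — fails.
5) j × k = 11 × 7 = 77 — holds.
6) f − k = 3 − 7 = -4 — holds.
7) max(7, 4) = 7 — holds.
8) f = 3 is odd — fails.
9) 3m + 5j = 3(4) + 5(11) = 67, not 64 — fails.

The assignment fails constraints 1, 4, 8, and 9.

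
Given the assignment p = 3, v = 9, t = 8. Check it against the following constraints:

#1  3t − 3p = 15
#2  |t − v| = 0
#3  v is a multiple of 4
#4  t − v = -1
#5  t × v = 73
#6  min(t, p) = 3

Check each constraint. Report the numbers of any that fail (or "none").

#1 3t − 3p = 3(8) − 3(3) = 15  ✔
#2 |8 − 9| = 1, not 0  ✘
#3 9 = 4×2 + 1, so 4 does not divide 9  ✘
#4 t − v = 8 − 9 = -1  ✔
#5 t × v = 8 × 9 = 72, not 73  ✘
#6 min(8, 3) = 3  ✔

Constraints 2, 3, and 5 are violated.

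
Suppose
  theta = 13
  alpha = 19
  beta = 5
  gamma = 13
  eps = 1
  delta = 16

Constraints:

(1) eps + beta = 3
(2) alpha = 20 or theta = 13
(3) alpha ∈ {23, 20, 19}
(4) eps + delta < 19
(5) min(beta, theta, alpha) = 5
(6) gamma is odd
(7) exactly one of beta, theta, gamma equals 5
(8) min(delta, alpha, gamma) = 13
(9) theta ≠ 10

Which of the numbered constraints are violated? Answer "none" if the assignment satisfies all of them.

(1) eps + beta = 1 + 5 = 6, not 3  ✗
(2) alpha = 19 ≠ 20, but theta = 13 = 13 (second disjunct)  ✓
(3) alpha = 19 is in {23, 20, 19}  ✓
(4) eps + delta = 1 + 16 = 17; 17 < 19  ✓
(5) min(5, 13, 19) = 5  ✓
(6) gamma = 13 is odd  ✓
(7) beta=5, theta=13, gamma=13; 1 of them equals 5  ✓
(8) min(16, 19, 13) = 13  ✓
(9) theta = 13, and 13 ≠ 10  ✓

No — constraint 1 is not satisfied.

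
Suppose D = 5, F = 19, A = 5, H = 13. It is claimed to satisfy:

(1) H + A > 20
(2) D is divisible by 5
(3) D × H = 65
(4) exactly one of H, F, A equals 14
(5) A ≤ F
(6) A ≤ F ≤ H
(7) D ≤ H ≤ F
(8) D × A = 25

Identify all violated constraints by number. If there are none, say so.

(1) H + A = 13 + 5 = 18; 18 ≤ 20, bound 20 not met  no
(2) 5 / 5 = 1, so 5 divides 5  yes
(3) D × H = 5 × 13 = 65  yes
(4) H=13, F=19, A=5; 0 of them equal 14, not exactly one  no
(5) A = 5, F = 19; 5 ≤ 19  yes
(6) values 5, 19, 13; F = 19 is not ≤ H = 13  no
(7) values 5 ≤ 13 ≤ 19  yes
(8) D × A = 5 × 5 = 25  yes

The assignment fails constraints 1, 4, and 6.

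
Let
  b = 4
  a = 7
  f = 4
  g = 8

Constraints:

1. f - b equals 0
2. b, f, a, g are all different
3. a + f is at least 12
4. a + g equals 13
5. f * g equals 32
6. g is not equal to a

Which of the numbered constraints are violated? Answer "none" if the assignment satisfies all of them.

Violated: 2, 3, and 4.

1. f - b = 4 - 4 = 0 — holds.
2. b = f = 4, not all different — does not hold.
3. a + f = 7 + 4 = 11; 11 < 12, bound 12 not met — does not hold.
4. a + g = 7 + 8 = 15, not 13 — does not hold.
5. f * g = 4 * 8 = 32 — holds.
6. g = 8, a = 7; distinct — holds.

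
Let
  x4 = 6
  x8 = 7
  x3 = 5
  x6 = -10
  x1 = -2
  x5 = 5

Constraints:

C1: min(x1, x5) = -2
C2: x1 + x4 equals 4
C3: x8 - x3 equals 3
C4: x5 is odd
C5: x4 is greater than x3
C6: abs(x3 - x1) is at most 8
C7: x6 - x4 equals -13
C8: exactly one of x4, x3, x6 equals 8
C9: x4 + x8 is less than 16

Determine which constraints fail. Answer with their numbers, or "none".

Violated: 3, 7, and 8.

C1: min(-2, 5) = -2  holds
C2: x1 + x4 = -2 + 6 = 4  holds
C3: x8 - x3 = 7 - 5 = 2, not 3  fails
C4: x5 = 5 is odd  holds
C5: x4 = 6, x3 = 5; 6 > 5  holds
C6: abs(5 - (-2)) = 7; 7 ≤ 8  holds
C7: x6 - x4 = -10 - 6 = -16, not -13  fails
C8: x4=6, x3=5, x6=-10; 0 of them equal 8, not exactly one  fails
C9: x4 + x8 = 6 + 7 = 13; 13 < 16  holds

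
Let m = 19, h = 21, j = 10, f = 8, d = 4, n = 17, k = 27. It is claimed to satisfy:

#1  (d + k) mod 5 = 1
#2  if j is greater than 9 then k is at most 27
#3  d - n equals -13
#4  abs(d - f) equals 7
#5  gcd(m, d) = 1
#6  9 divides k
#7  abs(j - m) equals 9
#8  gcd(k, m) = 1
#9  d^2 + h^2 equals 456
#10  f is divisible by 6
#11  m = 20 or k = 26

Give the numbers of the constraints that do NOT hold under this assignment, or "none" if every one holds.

#1 d + k = 31; 31 mod 5 = 1 — holds.
#2 j = 10 > 9, so we need k ≤ 27; k = 27 ≤ 27 — holds.
#3 d - n = 4 - 17 = -13 — holds.
#4 abs(4 - 8) = 4, not 7 — does not hold.
#5 gcd(19, 4) = 1 — holds.
#6 27 / 9 = 3, so 9 divides 27 — holds.
#7 abs(10 - 19) = 9 — holds.
#8 gcd(27, 19) = 1 — holds.
#9 d^2 + h^2 = 4^2 + 21^2 = 16 + 441 = 457, not 456 — does not hold.
#10 8 = 6*1 + 2, so 6 does not divide 8 — does not hold.
#11 m = 19 ≠ 20 and k = 27 ≠ 26; both disjuncts false — does not hold.

The assignment fails constraints 4, 9, 10, and 11.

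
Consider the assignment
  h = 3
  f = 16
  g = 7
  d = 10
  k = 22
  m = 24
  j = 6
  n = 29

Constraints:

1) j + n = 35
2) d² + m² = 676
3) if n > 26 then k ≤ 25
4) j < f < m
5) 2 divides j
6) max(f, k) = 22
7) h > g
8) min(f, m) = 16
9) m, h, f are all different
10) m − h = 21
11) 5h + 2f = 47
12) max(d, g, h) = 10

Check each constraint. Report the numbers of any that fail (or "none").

Violated: 7.

1) j + n = 6 + 29 = 35  ✓
2) d² + m² = 10² + 24² = 100 + 576 = 676  ✓
3) n = 29 > 26, so we need k ≤ 25; k = 22 ≤ 25  ✓
4) values 6 < 16 < 24  ✓
5) 6 / 2 = 3, so 2 divides 6  ✓
6) max(16, 22) = 22  ✓
7) h = 3, g = 7; 3 ≤ 7 (want >)  ✗
8) min(16, 24) = 16  ✓
9) values 24, 3, 16 are pairwise distinct  ✓
10) m − h = 24 − 3 = 21  ✓
11) 5h + 2f = 5(3) + 2(16) = 47  ✓
12) max(10, 7, 3) = 10  ✓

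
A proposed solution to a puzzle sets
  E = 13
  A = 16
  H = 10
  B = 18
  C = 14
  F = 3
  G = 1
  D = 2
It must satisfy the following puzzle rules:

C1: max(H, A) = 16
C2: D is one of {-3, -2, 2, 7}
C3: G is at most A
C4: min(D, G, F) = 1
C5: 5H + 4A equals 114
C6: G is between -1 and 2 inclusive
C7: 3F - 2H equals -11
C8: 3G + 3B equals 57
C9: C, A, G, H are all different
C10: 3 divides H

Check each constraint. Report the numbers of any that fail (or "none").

C1: max(10, 16) = 16  true
C2: D = 2 is in {-3, -2, 2, 7}  true
C3: G = 1, A = 16; 1 ≤ 16  true
C4: min(2, 1, 3) = 1  true
C5: 5H + 4A = 5(10) + 4(16) = 114  true
C6: G = 1 lies in [-1, 2]  true
C7: 3F - 2H = 3(3) - 2(10) = -11  true
C8: 3G + 3B = 3(1) + 3(18) = 57  true
C9: values 14, 16, 1, 10 are pairwise distinct  true
C10: 10 = 3*3 + 1, so 3 does not divide 10  false

Constraint 10 is violated.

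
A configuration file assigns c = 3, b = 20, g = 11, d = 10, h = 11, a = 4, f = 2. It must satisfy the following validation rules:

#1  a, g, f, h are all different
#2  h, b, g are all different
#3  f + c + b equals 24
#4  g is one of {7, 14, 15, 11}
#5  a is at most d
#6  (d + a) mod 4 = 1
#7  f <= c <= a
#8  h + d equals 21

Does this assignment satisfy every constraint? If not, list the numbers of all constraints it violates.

#1 g = h = 11, not all different — does not hold.
#2 h = g = 11, not all different — does not hold.
#3 f + c + b = 2 + 3 + 20 = 25, not 24 — does not hold.
#4 g = 11 is in {7, 14, 15, 11} — holds.
#5 a = 4, d = 10; 4 ≤ 10 — holds.
#6 d + a = 14; 14 mod 4 = 2, not 1 — does not hold.
#7 values 2 <= 3 <= 4 — holds.
#8 h + d = 11 + 10 = 21 — holds.

Constraints 1, 2, 3, 6 do not hold.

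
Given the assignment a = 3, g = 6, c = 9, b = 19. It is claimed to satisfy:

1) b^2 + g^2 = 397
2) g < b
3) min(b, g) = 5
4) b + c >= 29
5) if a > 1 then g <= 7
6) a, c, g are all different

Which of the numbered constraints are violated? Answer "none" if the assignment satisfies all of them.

Constraints 3, 4 do not hold.

1) b^2 + g^2 = 19^2 + 6^2 = 361 + 36 = 397 — satisfied.
2) g = 6, b = 19; 6 < 19 — satisfied.
3) min(19, 6) = 6, not 5 — violated.
4) b + c = 19 + 9 = 28; 28 < 29, bound 29 not met — violated.
5) a = 3 > 1, so we need g ≤ 7; g = 6 ≤ 7 — satisfied.
6) values 3, 9, 6 are pairwise distinct — satisfied.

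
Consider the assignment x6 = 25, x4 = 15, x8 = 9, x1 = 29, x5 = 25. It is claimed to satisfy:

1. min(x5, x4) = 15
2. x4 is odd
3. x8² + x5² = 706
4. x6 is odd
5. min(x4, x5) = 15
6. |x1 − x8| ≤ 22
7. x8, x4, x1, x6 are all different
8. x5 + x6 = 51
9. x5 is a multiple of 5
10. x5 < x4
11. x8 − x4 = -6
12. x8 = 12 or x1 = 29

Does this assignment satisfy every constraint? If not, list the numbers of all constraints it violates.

The assignment fails constraints 8 and 10.

1. min(25, 15) = 15  ✓
2. x4 = 15 is odd  ✓
3. x8² + x5² = 9² + 25² = 81 + 625 = 706  ✓
4. x6 = 25 is odd  ✓
5. min(15, 25) = 15  ✓
6. |29 − 9| = 20; 20 ≤ 22  ✓
7. values 9, 15, 29, 25 are pairwise distinct  ✓
8. x5 + x6 = 25 + 25 = 50, not 51  ✗
9. 25 / 5 = 5, so 5 divides 25  ✓
10. x5 = 25, x4 = 15; 25 ≥ 15 (want <)  ✗
11. x8 − x4 = 9 − 15 = -6  ✓
12. x8 = 9 ≠ 12, but x1 = 29 = 29 (second disjunct)  ✓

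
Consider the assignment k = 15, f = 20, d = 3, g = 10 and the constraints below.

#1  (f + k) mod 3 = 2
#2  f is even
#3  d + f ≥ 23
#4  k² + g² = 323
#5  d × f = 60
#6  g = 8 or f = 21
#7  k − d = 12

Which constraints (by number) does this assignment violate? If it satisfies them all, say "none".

Violated: 4 and 6.

#1 f + k = 35; 35 mod 3 = 2  true
#2 f = 20 is even  true
#3 d + f = 3 + 20 = 23; 23 ≥ 23  true
#4 k² + g² = 15² + 10² = 225 + 100 = 325, not 323  false
#5 d × f = 3 × 20 = 60  true
#6 g = 10 ≠ 8 and f = 20 ≠ 21; both disjuncts false  false
#7 k − d = 15 − 3 = 12  true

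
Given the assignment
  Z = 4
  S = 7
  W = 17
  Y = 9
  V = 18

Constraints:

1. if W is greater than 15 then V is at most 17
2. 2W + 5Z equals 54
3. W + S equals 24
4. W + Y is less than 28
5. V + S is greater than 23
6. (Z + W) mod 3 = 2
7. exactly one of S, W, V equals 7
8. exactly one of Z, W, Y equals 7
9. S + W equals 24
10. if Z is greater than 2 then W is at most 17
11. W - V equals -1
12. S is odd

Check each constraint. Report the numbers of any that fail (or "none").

1. W = 17 > 15, so we need V ≤ 17; but V = 18 > 17 — violated.
2. 2W + 5Z = 2(17) + 5(4) = 54 — satisfied.
3. W + S = 17 + 7 = 24 — satisfied.
4. W + Y = 17 + 9 = 26; 26 < 28 — satisfied.
5. V + S = 18 + 7 = 25; 25 > 23 — satisfied.
6. Z + W = 21; 21 mod 3 = 0, not 2 — violated.
7. S=7, W=17, V=18; 1 of them equals 7 — satisfied.
8. Z=4, W=17, Y=9; 0 of them equal 7, not exactly one — violated.
9. S + W = 7 + 17 = 24 — satisfied.
10. Z = 4 > 2, so we need W ≤ 17; W = 17 ≤ 17 — satisfied.
11. W - V = 17 - 18 = -1 — satisfied.
12. S = 7 is odd — satisfied.

Constraints 1, 6, 8 are violated.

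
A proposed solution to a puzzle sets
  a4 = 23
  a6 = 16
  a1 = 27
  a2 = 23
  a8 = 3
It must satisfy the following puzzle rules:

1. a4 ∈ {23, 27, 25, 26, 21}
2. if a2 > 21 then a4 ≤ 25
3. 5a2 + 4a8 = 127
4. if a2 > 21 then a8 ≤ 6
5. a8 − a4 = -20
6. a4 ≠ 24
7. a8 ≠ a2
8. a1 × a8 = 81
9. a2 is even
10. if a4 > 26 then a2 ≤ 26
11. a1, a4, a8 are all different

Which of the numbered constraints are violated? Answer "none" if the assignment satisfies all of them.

Constraint 9 does not hold.

1. a4 = 23 is in {23, 27, 25, 26, 21}  OK
2. a2 = 23 > 21, so we need a4 ≤ 25; a4 = 23 ≤ 25  OK
3. 5a2 + 4a8 = 5(23) + 4(3) = 127  OK
4. a2 = 23 > 21, so we need a8 ≤ 6; a8 = 3 ≤ 6  OK
5. a8 − a4 = 3 − 23 = -20  OK
6. a4 = 23, and 23 ≠ 24  OK
7. a8 = 3, a2 = 23; distinct  OK
8. a1 × a8 = 27 × 3 = 81  OK
9. a2 = 23 is odd  FAIL
10. a4 = 23, not > 26; antecedent false, conditional vacuously true  OK
11. values 27, 23, 3 are pairwise distinct  OK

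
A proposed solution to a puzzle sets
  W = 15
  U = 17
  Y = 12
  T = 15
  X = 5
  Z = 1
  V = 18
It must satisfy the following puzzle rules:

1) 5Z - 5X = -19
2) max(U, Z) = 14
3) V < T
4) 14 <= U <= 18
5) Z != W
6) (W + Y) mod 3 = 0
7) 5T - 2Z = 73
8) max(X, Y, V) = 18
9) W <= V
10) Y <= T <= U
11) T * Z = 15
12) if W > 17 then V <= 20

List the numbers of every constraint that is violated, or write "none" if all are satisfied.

Constraints 1, 2, 3 do not hold.

1) 5Z - 5X = 5(1) - 5(5) = -20, not -19  fails
2) max(17, 1) = 17, not 14  fails
3) V = 18, T = 15; 18 ≥ 15 (want <)  fails
4) U = 17 lies in [14, 18]  holds
5) Z = 1, W = 15; distinct  holds
6) W + Y = 27; 27 mod 3 = 0  holds
7) 5T - 2Z = 5(15) - 2(1) = 73  holds
8) max(5, 12, 18) = 18  holds
9) W = 15, V = 18; 15 ≤ 18  holds
10) values 12 <= 15 <= 17  holds
11) T * Z = 15 * 1 = 15  holds
12) W = 15, not > 17; antecedent false, conditional vacuously true  holds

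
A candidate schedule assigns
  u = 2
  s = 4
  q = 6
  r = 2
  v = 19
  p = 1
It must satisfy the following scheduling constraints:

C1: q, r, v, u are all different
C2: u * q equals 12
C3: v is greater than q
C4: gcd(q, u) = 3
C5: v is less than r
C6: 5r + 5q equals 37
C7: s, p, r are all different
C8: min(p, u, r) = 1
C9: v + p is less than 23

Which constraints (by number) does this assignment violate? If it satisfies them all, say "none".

No — constraints 1, 4, 5, 6 are not satisfied.

C1: r = u = 2, not all different  ✗
C2: u * q = 2 * 6 = 12  ✓
C3: v = 19, q = 6; 19 > 6  ✓
C4: gcd(6, 2) = 2, not 3  ✗
C5: v = 19, r = 2; 19 ≥ 2 (want <)  ✗
C6: 5r + 5q = 5(2) + 5(6) = 40, not 37  ✗
C7: values 4, 1, 2 are pairwise distinct  ✓
C8: min(1, 2, 2) = 1  ✓
C9: v + p = 19 + 1 = 20; 20 < 23  ✓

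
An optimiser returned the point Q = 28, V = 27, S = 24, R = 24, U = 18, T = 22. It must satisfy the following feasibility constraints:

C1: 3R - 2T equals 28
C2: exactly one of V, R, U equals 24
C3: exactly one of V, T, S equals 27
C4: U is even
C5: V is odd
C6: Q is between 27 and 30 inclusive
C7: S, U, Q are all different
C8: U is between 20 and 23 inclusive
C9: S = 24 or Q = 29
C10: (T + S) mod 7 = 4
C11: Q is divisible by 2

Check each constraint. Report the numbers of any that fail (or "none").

No — constraint 8 is not satisfied.

C1: 3R - 2T = 3(24) - 2(22) = 28  ✓
C2: V=27, R=24, U=18; 1 of them equals 24  ✓
C3: V=27, T=22, S=24; 1 of them equals 27  ✓
C4: U = 18 is even  ✓
C5: V = 27 is odd  ✓
C6: Q = 28 lies in [27, 30]  ✓
C7: values 24, 18, 28 are pairwise distinct  ✓
C8: U = 18 is outside [20, 23]  ✗
C9: S = 24 = 24 (first disjunct)  ✓
C10: T + S = 46; 46 mod 7 = 4  ✓
C11: 28 / 2 = 14, so 2 divides 28  ✓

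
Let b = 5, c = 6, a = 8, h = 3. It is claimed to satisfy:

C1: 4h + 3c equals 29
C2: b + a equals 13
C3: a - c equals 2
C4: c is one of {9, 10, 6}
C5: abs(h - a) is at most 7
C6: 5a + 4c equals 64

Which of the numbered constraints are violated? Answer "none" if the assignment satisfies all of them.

The assignment fails constraint 1.

C1: 4h + 3c = 4(3) + 3(6) = 30, not 29  ✘
C2: b + a = 5 + 8 = 13  ✔
C3: a - c = 8 - 6 = 2  ✔
C4: c = 6 is in {9, 10, 6}  ✔
C5: abs(3 - 8) = 5; 5 ≤ 7  ✔
C6: 5a + 4c = 5(8) + 4(6) = 64  ✔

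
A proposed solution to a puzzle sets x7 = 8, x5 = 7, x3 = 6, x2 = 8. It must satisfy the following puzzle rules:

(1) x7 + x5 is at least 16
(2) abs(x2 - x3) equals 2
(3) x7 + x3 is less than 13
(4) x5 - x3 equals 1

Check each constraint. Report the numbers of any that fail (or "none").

Constraints 1, 3 do not hold.

(1) x7 + x5 = 8 + 7 = 15; 15 < 16, bound 16 not met  FAIL
(2) abs(8 - 6) = 2  OK
(3) x7 + x3 = 8 + 6 = 14; 14 ≥ 13, bound 13 not met  FAIL
(4) x5 - x3 = 7 - 6 = 1  OK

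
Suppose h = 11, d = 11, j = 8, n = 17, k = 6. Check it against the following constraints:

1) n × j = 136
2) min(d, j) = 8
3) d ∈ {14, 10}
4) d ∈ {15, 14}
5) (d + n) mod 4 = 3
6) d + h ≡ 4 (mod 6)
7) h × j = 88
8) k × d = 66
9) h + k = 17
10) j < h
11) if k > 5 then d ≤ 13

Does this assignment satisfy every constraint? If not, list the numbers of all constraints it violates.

No — constraints 3, 4, and 5 are not satisfied.

1) n × j = 17 × 8 = 136  ✓
2) min(11, 8) = 8  ✓
3) d = 11 is not in {14, 10}  ✗
4) d = 11 is not in {15, 14}  ✗
5) d + n = 28; 28 mod 4 = 0, not 3  ✗
6) d + h = 22; 22 mod 6 = 4  ✓
7) h × j = 11 × 8 = 88  ✓
8) k × d = 6 × 11 = 66  ✓
9) h + k = 11 + 6 = 17  ✓
10) j = 8, h = 11; 8 < 11  ✓
11) k = 6 > 5, so we need d ≤ 13; d = 11 ≤ 13  ✓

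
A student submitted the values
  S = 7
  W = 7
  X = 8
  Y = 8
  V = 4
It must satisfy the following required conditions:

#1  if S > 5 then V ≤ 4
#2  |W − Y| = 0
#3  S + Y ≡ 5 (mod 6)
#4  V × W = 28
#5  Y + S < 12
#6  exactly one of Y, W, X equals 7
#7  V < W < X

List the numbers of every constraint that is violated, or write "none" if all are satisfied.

No — constraints 2, 3, and 5 are not satisfied.

#1 S = 7 > 5, so we need V ≤ 4; V = 4 ≤ 4  yes
#2 |7 − 8| = 1, not 0  no
#3 S + Y = 15; 15 mod 6 = 3, not 5  no
#4 V × W = 4 × 7 = 28  yes
#5 Y + S = 8 + 7 = 15; 15 ≥ 12, bound 12 not met  no
#6 Y=8, W=7, X=8; 1 of them equals 7  yes
#7 values 4 < 7 < 8  yes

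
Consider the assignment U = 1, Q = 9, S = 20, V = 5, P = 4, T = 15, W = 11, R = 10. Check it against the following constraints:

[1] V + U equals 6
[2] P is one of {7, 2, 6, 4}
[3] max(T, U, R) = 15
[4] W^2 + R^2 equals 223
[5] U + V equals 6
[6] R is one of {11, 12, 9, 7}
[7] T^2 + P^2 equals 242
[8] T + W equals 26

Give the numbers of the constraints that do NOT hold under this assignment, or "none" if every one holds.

Violated: 4, 6, and 7.

[1] V + U = 5 + 1 = 6 — holds.
[2] P = 4 is in {7, 2, 6, 4} — holds.
[3] max(15, 1, 10) = 15 — holds.
[4] W^2 + R^2 = 11^2 + 10^2 = 121 + 100 = 221, not 223 — fails.
[5] U + V = 1 + 5 = 6 — holds.
[6] R = 10 is not in {11, 12, 9, 7} — fails.
[7] T^2 + P^2 = 15^2 + 4^2 = 225 + 16 = 241, not 242 — fails.
[8] T + W = 15 + 11 = 26 — holds.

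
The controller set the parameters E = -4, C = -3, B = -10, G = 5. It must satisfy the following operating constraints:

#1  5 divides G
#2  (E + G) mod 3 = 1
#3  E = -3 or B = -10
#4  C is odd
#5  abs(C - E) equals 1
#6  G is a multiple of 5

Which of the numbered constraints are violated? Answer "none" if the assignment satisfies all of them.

#1 5 / 5 = 1, so 5 divides 5  yes
#2 E + G = 1; 1 mod 3 = 1  yes
#3 E = -4 ≠ -3, but B = -10 = -10 (second disjunct)  yes
#4 C = -3 is odd  yes
#5 abs(-3 - (-4)) = 1  yes
#6 5 / 5 = 1, so 5 divides 5  yes

The assignment satisfies every constraint.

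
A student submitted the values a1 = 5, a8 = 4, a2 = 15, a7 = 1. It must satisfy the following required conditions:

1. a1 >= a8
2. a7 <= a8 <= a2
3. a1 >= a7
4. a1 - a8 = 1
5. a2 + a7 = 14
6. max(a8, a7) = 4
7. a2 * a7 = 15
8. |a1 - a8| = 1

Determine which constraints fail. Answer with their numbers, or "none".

1. a1 = 5, a8 = 4; 5 ≥ 4 — OK.
2. values 1 <= 4 <= 15 — OK.
3. a1 = 5, a7 = 1; 5 ≥ 1 — OK.
4. a1 - a8 = 5 - 4 = 1 — OK.
5. a2 + a7 = 15 + 1 = 16, not 14 — violated.
6. max(4, 1) = 4 — OK.
7. a2 * a7 = 15 * 1 = 15 — OK.
8. |5 - 4| = 1 — OK.

Constraint 5 does not hold.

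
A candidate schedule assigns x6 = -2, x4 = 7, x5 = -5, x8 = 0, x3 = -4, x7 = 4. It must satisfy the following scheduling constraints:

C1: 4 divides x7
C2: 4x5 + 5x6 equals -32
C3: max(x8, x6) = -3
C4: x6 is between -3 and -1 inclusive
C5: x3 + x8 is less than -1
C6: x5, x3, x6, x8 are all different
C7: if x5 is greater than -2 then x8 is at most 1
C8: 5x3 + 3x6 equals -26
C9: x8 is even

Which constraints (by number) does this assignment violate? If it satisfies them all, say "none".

The assignment fails constraints 2 and 3.

C1: 4 / 4 = 1, so 4 divides 4 — holds.
C2: 4x5 + 5x6 = 4(-5) + 5(-2) = -30, not -32 — does not hold.
C3: max(0, -2) = 0, not -3 — does not hold.
C4: x6 = -2 lies in [-3, -1] — holds.
C5: x3 + x8 = -4 + 0 = -4; -4 < -1 — holds.
C6: values -5, -4, -2, 0 are pairwise distinct — holds.
C7: x5 = -5, not > -2; antecedent false, conditional vacuously true — holds.
C8: 5x3 + 3x6 = 5(-4) + 3(-2) = -26 — holds.
C9: x8 = 0 is even — holds.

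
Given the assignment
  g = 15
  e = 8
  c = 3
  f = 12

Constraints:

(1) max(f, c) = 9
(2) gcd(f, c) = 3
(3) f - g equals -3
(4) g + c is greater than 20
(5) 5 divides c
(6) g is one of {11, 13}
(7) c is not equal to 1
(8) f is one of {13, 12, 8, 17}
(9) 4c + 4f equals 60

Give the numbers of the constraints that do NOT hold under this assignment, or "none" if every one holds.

Constraints 1, 4, 5, and 6 are violated.

(1) max(12, 3) = 12, not 9 — violated.
(2) gcd(12, 3) = 3 — satisfied.
(3) f - g = 12 - 15 = -3 — satisfied.
(4) g + c = 15 + 3 = 18; 18 ≤ 20, bound 20 not met — violated.
(5) 3 = 5*0 + 3, so 5 does not divide 3 — violated.
(6) g = 15 is not in {11, 13} — violated.
(7) c = 3, and 3 ≠ 1 — satisfied.
(8) f = 12 is in {13, 12, 8, 17} — satisfied.
(9) 4c + 4f = 4(3) + 4(12) = 60 — satisfied.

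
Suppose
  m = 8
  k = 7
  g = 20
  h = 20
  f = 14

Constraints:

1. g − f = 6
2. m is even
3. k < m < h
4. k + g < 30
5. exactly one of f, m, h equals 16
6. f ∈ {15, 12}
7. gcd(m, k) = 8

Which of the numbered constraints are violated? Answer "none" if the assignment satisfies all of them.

1. g − f = 20 − 14 = 6 — satisfied.
2. m = 8 is even — satisfied.
3. values 7 < 8 < 20 — satisfied.
4. k + g = 7 + 20 = 27; 27 < 30 — satisfied.
5. f=14, m=8, h=20; 0 of them equal 16, not exactly one — violated.
6. f = 14 is not in {15, 12} — violated.
7. gcd(8, 7) = 1, not 8 — violated.

The assignment fails constraints 5, 6, and 7.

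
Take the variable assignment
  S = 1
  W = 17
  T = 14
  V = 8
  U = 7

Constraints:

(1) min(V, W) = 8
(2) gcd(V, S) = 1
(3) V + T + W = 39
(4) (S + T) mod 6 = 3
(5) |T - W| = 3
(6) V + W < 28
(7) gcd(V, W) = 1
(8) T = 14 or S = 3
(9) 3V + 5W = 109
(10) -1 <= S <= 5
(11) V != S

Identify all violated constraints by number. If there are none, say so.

(1) min(8, 17) = 8 — holds.
(2) gcd(8, 1) = 1 — holds.
(3) V + T + W = 8 + 14 + 17 = 39 — holds.
(4) S + T = 15; 15 mod 6 = 3 — holds.
(5) |14 - 17| = 3 — holds.
(6) V + W = 8 + 17 = 25; 25 < 28 — holds.
(7) gcd(8, 17) = 1 — holds.
(8) T = 14 = 14 (first disjunct) — holds.
(9) 3V + 5W = 3(8) + 5(17) = 109 — holds.
(10) S = 1 lies in [-1, 5] — holds.
(11) V = 8, S = 1; distinct — holds.

The assignment satisfies every constraint.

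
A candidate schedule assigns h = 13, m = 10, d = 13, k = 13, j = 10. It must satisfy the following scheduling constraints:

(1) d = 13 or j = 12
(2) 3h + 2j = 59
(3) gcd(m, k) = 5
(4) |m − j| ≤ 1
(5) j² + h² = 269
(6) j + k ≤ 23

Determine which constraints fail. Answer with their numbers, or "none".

(1) d = 13 = 13 (first disjunct) — holds.
(2) 3h + 2j = 3(13) + 2(10) = 59 — holds.
(3) gcd(10, 13) = 1, not 5 — fails.
(4) |10 − 10| = 0; 0 ≤ 1 — holds.
(5) j² + h² = 10² + 13² = 100 + 169 = 269 — holds.
(6) j + k = 10 + 13 = 23; 23 ≤ 23 — holds.

Constraint 3 does not hold.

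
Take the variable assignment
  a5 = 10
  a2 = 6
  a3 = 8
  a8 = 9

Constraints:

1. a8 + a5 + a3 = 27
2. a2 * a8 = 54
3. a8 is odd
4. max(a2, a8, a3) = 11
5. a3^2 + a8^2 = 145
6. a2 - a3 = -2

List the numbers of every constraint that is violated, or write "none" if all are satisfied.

Violated: 4.

1. a8 + a5 + a3 = 9 + 10 + 8 = 27 — holds.
2. a2 * a8 = 6 * 9 = 54 — holds.
3. a8 = 9 is odd — holds.
4. max(6, 9, 8) = 9, not 11 — does not hold.
5. a3^2 + a8^2 = 8^2 + 9^2 = 64 + 81 = 145 — holds.
6. a2 - a3 = 6 - 8 = -2 — holds.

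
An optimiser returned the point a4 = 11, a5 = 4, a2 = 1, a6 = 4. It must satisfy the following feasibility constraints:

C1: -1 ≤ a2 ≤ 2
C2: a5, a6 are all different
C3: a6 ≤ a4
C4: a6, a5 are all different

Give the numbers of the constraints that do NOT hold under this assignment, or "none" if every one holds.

Constraints 2, 4 are violated.

C1: a2 = 1 lies in [-1, 2] — OK.
C2: a5 = a6 = 4, not all different — violated.
C3: a6 = 4, a4 = 11; 4 ≤ 11 — OK.
C4: a6 = a5 = 4, not all different — violated.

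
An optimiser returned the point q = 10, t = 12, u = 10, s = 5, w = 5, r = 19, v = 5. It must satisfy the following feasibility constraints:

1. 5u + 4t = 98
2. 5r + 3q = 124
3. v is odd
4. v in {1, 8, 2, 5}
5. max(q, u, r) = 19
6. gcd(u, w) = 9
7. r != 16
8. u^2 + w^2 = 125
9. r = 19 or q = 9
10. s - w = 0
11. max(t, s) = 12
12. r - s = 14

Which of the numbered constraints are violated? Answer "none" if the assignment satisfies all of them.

No — constraints 2 and 6 are not satisfied.

1. 5u + 4t = 5(10) + 4(12) = 98  ✔
2. 5r + 3q = 5(19) + 3(10) = 125, not 124  ✘
3. v = 5 is odd  ✔
4. v = 5 is in {1, 8, 2, 5}  ✔
5. max(10, 10, 19) = 19  ✔
6. gcd(10, 5) = 5, not 9  ✘
7. r = 19, and 19 ≠ 16  ✔
8. u^2 + w^2 = 10^2 + 5^2 = 100 + 25 = 125  ✔
9. r = 19 = 19 (first disjunct)  ✔
10. s - w = 5 - 5 = 0  ✔
11. max(12, 5) = 12  ✔
12. r - s = 19 - 5 = 14  ✔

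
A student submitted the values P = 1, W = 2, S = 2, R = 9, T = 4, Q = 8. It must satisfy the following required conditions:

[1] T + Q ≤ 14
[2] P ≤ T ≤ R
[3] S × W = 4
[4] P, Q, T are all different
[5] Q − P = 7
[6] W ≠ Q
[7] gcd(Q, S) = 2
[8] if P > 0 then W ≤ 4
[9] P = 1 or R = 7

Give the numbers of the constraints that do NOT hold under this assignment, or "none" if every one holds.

No violations.

[1] T + Q = 4 + 8 = 12; 12 ≤ 14  OK
[2] values 1 ≤ 4 ≤ 9  OK
[3] S × W = 2 × 2 = 4  OK
[4] values 1, 8, 4 are pairwise distinct  OK
[5] Q − P = 8 − 1 = 7  OK
[6] W = 2, Q = 8; distinct  OK
[7] gcd(8, 2) = 2  OK
[8] P = 1 > 0, so we need W ≤ 4; W = 2 ≤ 4  OK
[9] P = 1 = 1 (first disjunct)  OK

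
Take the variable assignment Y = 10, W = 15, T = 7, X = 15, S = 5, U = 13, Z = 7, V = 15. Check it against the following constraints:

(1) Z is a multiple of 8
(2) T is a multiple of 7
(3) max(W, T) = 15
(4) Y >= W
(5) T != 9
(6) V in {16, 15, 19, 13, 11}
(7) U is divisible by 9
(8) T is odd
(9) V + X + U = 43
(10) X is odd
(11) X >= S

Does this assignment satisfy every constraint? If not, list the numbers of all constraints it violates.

(1) 7 = 8*0 + 7, so 8 does not divide 7  FAIL
(2) 7 / 7 = 1, so 7 divides 7  OK
(3) max(15, 7) = 15  OK
(4) Y = 10, W = 15; 10 < 15 (want ≥)  FAIL
(5) T = 7, and 7 ≠ 9  OK
(6) V = 15 is in {16, 15, 19, 13, 11}  OK
(7) 13 = 9*1 + 4, so 9 does not divide 13  FAIL
(8) T = 7 is odd  OK
(9) V + X + U = 15 + 15 + 13 = 43  OK
(10) X = 15 is odd  OK
(11) X = 15, S = 5; 15 ≥ 5  OK

Constraints 1, 4, and 7 do not hold.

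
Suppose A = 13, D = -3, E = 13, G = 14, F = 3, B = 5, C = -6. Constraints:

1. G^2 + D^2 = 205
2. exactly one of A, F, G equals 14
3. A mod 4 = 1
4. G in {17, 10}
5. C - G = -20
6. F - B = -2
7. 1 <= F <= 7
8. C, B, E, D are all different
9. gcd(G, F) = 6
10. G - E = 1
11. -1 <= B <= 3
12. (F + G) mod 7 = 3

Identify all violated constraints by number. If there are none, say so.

1. G^2 + D^2 = 14^2 + (-3)^2 = 196 + 9 = 205 — OK.
2. A=13, F=3, G=14; 1 of them equals 14 — OK.
3. 13 mod 4 = 1 — OK.
4. G = 14 is not in {17, 10} — violated.
5. C - G = -6 - 14 = -20 — OK.
6. F - B = 3 - 5 = -2 — OK.
7. F = 3 lies in [1, 7] — OK.
8. values -6, 5, 13, -3 are pairwise distinct — OK.
9. gcd(14, 3) = 1, not 6 — violated.
10. G - E = 14 - 13 = 1 — OK.
11. B = 5 is outside [-1, 3] — violated.
12. F + G = 17; 17 mod 7 = 3 — OK.

Constraints 4, 9, and 11 do not hold.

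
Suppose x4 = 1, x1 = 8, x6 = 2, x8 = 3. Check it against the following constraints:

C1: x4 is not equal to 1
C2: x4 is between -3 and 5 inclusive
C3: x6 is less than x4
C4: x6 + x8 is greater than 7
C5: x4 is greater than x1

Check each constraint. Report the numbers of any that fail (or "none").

C1: x4 = 1, but 1 is required to differ — does not hold.
C2: x4 = 1 lies in [-3, 5] — holds.
C3: x6 = 2, x4 = 1; 2 ≥ 1 (want <) — does not hold.
C4: x6 + x8 = 2 + 3 = 5; 5 ≤ 7, bound 7 not met — does not hold.
C5: x4 = 1, x1 = 8; 1 ≤ 8 (want >) — does not hold.

Violated: 1, 3, 4, and 5.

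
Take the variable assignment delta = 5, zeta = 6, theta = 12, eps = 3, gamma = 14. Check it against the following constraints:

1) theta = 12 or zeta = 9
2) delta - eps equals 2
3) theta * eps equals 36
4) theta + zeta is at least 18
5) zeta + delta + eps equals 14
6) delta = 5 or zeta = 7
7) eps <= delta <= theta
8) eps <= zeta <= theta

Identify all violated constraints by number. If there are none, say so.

1) theta = 12 = 12 (first disjunct) — OK.
2) delta - eps = 5 - 3 = 2 — OK.
3) theta * eps = 12 * 3 = 36 — OK.
4) theta + zeta = 12 + 6 = 18; 18 ≥ 18 — OK.
5) zeta + delta + eps = 6 + 5 + 3 = 14 — OK.
6) delta = 5 = 5 (first disjunct) — OK.
7) values 3 <= 5 <= 12 — OK.
8) values 3 <= 6 <= 12 — OK.

All constraints are satisfied.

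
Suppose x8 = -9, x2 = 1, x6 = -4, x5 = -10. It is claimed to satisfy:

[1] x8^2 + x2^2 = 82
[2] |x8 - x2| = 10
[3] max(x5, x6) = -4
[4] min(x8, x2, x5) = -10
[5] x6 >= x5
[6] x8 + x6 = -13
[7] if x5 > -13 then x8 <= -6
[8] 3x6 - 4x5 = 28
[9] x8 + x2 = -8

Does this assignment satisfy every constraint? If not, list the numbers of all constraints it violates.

All constraints are satisfied.

[1] x8^2 + x2^2 = (-9)^2 + 1^2 = 81 + 1 = 82 — OK.
[2] |-9 - 1| = 10 — OK.
[3] max(-10, -4) = -4 — OK.
[4] min(-9, 1, -10) = -10 — OK.
[5] x6 = -4, x5 = -10; -4 ≥ -10 — OK.
[6] x8 + x6 = -9 + (-4) = -13 — OK.
[7] x5 = -10 > -13, so we need x8 ≤ -6; x8 = -9 ≤ -6 — OK.
[8] 3x6 - 4x5 = 3(-4) - 4(-10) = 28 — OK.
[9] x8 + x2 = -9 + 1 = -8 — OK.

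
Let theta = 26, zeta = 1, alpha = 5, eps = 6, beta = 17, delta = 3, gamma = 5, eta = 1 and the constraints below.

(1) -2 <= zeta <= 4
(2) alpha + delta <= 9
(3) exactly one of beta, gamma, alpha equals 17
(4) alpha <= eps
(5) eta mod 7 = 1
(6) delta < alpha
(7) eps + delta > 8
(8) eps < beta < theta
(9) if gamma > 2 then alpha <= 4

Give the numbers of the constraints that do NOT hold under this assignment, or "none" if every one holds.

(1) zeta = 1 lies in [-2, 4] — OK.
(2) alpha + delta = 5 + 3 = 8; 8 ≤ 9 — OK.
(3) beta=17, gamma=5, alpha=5; 1 of them equals 17 — OK.
(4) alpha = 5, eps = 6; 5 ≤ 6 — OK.
(5) 1 mod 7 = 1 — OK.
(6) delta = 3, alpha = 5; 3 < 5 — OK.
(7) eps + delta = 6 + 3 = 9; 9 > 8 — OK.
(8) values 6 < 17 < 26 — OK.
(9) gamma = 5 > 2, so we need alpha ≤ 4; but alpha = 5 > 4 — violated.

The assignment fails constraint 9.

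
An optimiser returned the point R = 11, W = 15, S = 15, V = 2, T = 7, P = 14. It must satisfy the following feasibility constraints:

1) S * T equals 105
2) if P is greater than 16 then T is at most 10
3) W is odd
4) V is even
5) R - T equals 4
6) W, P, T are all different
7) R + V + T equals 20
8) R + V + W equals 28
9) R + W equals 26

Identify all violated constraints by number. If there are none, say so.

The assignment satisfies every constraint.

1) S * T = 15 * 7 = 105  ✓
2) P = 14, not > 16; antecedent false, conditional vacuously true  ✓
3) W = 15 is odd  ✓
4) V = 2 is even  ✓
5) R - T = 11 - 7 = 4  ✓
6) values 15, 14, 7 are pairwise distinct  ✓
7) R + V + T = 11 + 2 + 7 = 20  ✓
8) R + V + W = 11 + 2 + 15 = 28  ✓
9) R + W = 11 + 15 = 26  ✓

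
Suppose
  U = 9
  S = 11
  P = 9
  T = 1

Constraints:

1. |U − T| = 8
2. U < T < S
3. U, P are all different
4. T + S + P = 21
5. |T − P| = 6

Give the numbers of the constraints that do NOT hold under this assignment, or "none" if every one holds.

1. |9 − 1| = 8 — satisfied.
2. values 9, 1, 11; U = 9 is not < T = 1 — violated.
3. U = P = 9, not all different — violated.
4. T + S + P = 1 + 11 + 9 = 21 — satisfied.
5. |1 − 9| = 8, not 6 — violated.

No — constraints 2, 3, and 5 are not satisfied.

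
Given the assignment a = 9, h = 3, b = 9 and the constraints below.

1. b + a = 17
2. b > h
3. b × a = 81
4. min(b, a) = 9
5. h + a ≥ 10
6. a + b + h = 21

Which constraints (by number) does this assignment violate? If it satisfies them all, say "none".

No — constraint 1 is not satisfied.

1. b + a = 9 + 9 = 18, not 17 — does not hold.
2. b = 9, h = 3; 9 > 3 — holds.
3. b × a = 9 × 9 = 81 — holds.
4. min(9, 9) = 9 — holds.
5. h + a = 3 + 9 = 12; 12 ≥ 10 — holds.
6. a + b + h = 9 + 9 + 3 = 21 — holds.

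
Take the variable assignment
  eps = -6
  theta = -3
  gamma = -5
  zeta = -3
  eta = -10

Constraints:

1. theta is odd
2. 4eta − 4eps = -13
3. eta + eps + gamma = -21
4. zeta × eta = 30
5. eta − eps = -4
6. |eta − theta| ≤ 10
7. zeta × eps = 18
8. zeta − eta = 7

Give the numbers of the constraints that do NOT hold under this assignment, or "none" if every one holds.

Violated: 2.

1. theta = -3 is odd  OK
2. 4eta − 4eps = 4(-10) − 4(-6) = -16, not -13  FAIL
3. eta + eps + gamma = -10 + (-6) + (-5) = -21  OK
4. zeta × eta = -3 × (-10) = 30  OK
5. eta − eps = -10 − (-6) = -4  OK
6. |-10 − (-3)| = 7; 7 ≤ 10  OK
7. zeta × eps = -3 × (-6) = 18  OK
8. zeta − eta = -3 − (-10) = 7  OK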